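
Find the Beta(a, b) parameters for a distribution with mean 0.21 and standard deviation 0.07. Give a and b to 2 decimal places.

First σ² = 0.0049. Setting a = μn, b = (1−μ)n with n = a+b,
μ(1−μ)/(n+1) = 0.0049 ⇒ n+1 = 0.1659/0.0049 = 33.8571 ⇒ n = 32.8571.
Hence a = 0.21×32.8571 = 6.90, b = 0.79×32.8571 = 25.96.

a = 6.90, b = 25.96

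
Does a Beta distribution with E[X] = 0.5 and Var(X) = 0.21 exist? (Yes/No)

The Beta variance bound is σ² < μ(1−μ).
Here μ(1−μ) = 0.5×0.5 = 0.25, and 0.21 < 0.25.

Yes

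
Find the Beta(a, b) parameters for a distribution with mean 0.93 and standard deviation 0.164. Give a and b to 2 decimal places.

First σ² = 0.026896. Setting a = μn, b = (1−μ)n with n = a+b,
μ(1−μ)/(n+1) = 0.026896 ⇒ n+1 = 0.0651/0.026896 = 2.4204 ⇒ n = 1.4204.
Hence a = 0.93×1.4204 = 1.32, b = 0.07×1.4204 = 0.10.

a = 1.32, b = 0.10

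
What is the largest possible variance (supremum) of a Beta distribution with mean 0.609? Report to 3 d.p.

0.238

For fixed mean μ the Beta variance is μ(1−μ)/(α+β+1), increasing as α+β decreases.
Its least upper bound (not attained) is μ(1−μ) = 0.609·0.391 = 0.238.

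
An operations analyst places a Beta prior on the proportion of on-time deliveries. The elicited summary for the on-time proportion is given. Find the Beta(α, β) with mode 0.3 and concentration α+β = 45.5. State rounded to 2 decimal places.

Mode = (α−1)/(κ−2) with κ = α+β, so α−1 = 0.3·43.5 = 13.05.
α = 14.05; β = κ − α = 31.45.

α = 14.05, β = 31.45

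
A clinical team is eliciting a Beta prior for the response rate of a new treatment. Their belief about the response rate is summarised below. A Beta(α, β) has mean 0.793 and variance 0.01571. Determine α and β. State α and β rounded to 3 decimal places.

α = 7.493, β = 1.956

Write ν = α+β; then α = μν and Var = μ(1−μ)/(ν+1).
ν = μ(1−μ)/Var − 1 = 0.164151/0.01571 − 1 = 9.4488.
α = 0.793·9.4488 = 7.493, β = 0.207·9.4488 = 1.956.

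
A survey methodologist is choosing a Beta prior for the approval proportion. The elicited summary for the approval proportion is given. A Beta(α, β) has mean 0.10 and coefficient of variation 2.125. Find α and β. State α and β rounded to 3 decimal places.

σ = CV·μ = 2.125×0.10 = 0.21250, so σ² = 0.045156.
s+1 = μ(1−μ)/σ² = 0.0900/0.045156 = 1.9931, so s = α+β = 0.9931.
α = μs = 0.099, β = (1−μ)s = 0.894.

α = 0.099, β = 0.894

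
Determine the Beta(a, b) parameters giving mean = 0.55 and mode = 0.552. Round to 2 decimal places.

a = 28.60, b = 23.40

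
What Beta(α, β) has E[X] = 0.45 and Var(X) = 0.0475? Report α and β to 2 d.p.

By moment matching, α+β = μ(1−μ)/σ² − 1 = (0.45·0.55)/0.0475 − 1 = 5.2105 − 1 = 4.2105.
Since α/(α+β) = μ, α = 0.45·4.2105 = 1.89 and β = 0.55·4.2105 = 2.32.

α = 1.89, β = 2.32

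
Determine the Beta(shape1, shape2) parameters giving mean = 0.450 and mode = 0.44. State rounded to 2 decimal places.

shape1 = 5.40, shape2 = 6.60

With s = shape1+shape2: μ = shape1/s and mode = (shape1−1)/(s−2). Eliminating shape1 = μs,
μs − 1 = m(s−2) ⇒ s(μ−m) = 1−2m ⇒ s = 0.12/0.010 = 12.0000.
So shape1 = μs = 5.40, shape2 = (1−μ)s = 6.60.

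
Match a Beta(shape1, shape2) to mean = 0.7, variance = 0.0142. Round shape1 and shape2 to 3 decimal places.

Write ν = shape1+shape2; then shape1 = μν and Var = μ(1−μ)/(ν+1).
ν = μ(1−μ)/Var − 1 = 0.21/0.0142 − 1 = 13.7887.
shape1 = 0.7·13.7887 = 9.652, shape2 = 0.3·13.7887 = 4.137.

shape1 = 9.652, shape2 = 4.137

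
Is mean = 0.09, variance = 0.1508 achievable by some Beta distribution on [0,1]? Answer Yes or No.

No

A Beta with mean μ has variance μ(1−μ)/(α+β+1) < μ(1−μ).
Here μ(1−μ) = 0.09×0.91 = 0.0819, and 0.1508 ≥ 0.0819.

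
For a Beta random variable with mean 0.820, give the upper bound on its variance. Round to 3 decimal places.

For fixed mean μ the Beta variance is μ(1−μ)/(α+β+1), increasing as α+β decreases.
Its least upper bound (not attained) is μ(1−μ) = 0.820·0.180 = 0.148.

0.148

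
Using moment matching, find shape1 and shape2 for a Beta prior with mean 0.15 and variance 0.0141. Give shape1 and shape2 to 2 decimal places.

By moment matching, shape1+shape2 = μ(1−μ)/σ² − 1 = (0.15·0.85)/0.0141 − 1 = 9.0426 − 1 = 8.0426.
Since shape1/(shape1+shape2) = μ, shape1 = 0.15·8.0426 = 1.21 and shape2 = 0.85·8.0426 = 6.84.

shape1 = 1.21, shape2 = 6.84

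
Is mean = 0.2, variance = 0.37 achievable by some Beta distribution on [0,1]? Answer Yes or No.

The Beta variance bound is σ² < μ(1−μ).
Here μ(1−μ) = 0.2×0.8 = 0.16, and 0.37 ≥ 0.16.

No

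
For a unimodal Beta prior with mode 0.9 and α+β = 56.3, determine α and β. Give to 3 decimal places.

α = 49.870, β = 6.430

Mode = (α−1)/(κ−2) with κ = α+β, so α−1 = 0.9·54.3 = 48.870.
α = 49.870; β = κ − α = 6.430.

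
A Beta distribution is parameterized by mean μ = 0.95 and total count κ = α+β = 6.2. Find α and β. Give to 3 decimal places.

Split κ in proportion μ : (1−μ): α = 0.95·6.2 = 5.890, β = 6.2 − 5.890 = 0.310.

α = 5.890, β = 0.310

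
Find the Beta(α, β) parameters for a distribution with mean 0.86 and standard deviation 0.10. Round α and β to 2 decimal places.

σ² = 0.10² = 0.0100.
With s = α+β, Var = μ(1−μ)/(s+1), so s+1 = (0.86×0.14)/0.0100 = 12.0400 and s = 11.0400.
α = μs = 9.49, β = (1−μ)s = 1.55.

α = 9.49, β = 1.55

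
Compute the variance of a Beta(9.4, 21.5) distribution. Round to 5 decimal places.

μ = 9.4/30.9 = 0.304207; Var = μ(1−μ)/(α+β+1) = 0.2116651/31.9 = 0.00664.

0.00664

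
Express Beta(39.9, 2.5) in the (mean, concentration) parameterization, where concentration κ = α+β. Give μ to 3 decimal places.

μ = 0.941, κ = 42.4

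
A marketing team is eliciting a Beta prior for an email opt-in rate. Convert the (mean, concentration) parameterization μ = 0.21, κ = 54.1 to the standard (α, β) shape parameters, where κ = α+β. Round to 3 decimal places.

α = 11.361, β = 42.739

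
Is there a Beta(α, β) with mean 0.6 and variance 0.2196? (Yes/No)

Yes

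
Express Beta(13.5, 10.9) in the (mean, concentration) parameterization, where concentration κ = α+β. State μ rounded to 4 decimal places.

μ = 0.5533, κ = 24.4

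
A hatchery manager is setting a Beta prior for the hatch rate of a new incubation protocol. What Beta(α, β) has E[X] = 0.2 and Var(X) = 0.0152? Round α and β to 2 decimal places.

α = 1.91, β = 7.62

By moment matching, α+β = μ(1−μ)/σ² − 1 = (0.2·0.8)/0.0152 − 1 = 10.5263 − 1 = 9.5263.
Since α/(α+β) = μ, α = 0.2·9.5263 = 1.91 and β = 0.8·9.5263 = 7.62.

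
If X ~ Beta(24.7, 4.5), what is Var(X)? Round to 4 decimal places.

α+β = 29.2 and αβ = 111.15, so Var = αβ/[(α+β)²(α+β+1)] = 111.15/25749.728 = 0.0043.

0.0043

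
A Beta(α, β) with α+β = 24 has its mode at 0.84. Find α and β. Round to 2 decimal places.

α = 19.48, β = 4.52

Mode = (α−1)/(κ−2) with κ = α+β, so α−1 = 0.84·22 = 18.48.
α = 19.48; β = κ − α = 4.52.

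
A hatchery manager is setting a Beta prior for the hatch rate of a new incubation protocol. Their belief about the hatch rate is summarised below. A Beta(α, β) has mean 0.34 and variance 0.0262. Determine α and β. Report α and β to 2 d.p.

By moment matching, α+β = μ(1−μ)/σ² − 1 = (0.34·0.66)/0.0262 − 1 = 8.5649 − 1 = 7.5649.
Since α/(α+β) = μ, α = 0.34·7.5649 = 2.57 and β = 0.66·7.5649 = 4.99.

α = 2.57, β = 4.99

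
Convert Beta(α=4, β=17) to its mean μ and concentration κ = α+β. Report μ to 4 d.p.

μ = 0.1905, κ = 21

κ = α+β = 4+17 = 21; μ = α/κ = 4/21 = 0.1905.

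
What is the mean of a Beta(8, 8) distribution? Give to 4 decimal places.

0.5000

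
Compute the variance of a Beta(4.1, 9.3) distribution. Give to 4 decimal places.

Var = αβ/[(α+β)²(α+β+1)] = (4.1×9.3)/(13.4²×14.4) = 38.13/2585.664 = 0.0147.

0.0147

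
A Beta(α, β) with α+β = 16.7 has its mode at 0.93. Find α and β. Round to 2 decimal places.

α = 14.67, β = 2.03

Since the density peak of Beta(α,β) is at (α−1)/(α+β−2),
α = 1 + 0.93(16.7−2) = 14.67 and β = 16.7 − 14.67 = 2.03.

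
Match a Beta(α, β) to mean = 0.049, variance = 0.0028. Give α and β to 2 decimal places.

Let s = α+β. The Beta variance is μ(1−μ)/(s+1).
So s+1 = μ(1−μ)/σ² = (0.049×0.951)/0.0028 = 0.046599/0.0028 = 16.6425, giving s = 15.6425.
Then α = μs = 0.049×15.6425 = 0.77 and β = (1−μ)s = 0.951×15.6425 = 14.88.

α = 0.77, β = 14.88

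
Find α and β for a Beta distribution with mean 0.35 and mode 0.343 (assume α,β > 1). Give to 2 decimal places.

α = 15.70, β = 29.16

Let s = α+β. Mean gives α = μs = 0.35s; mode gives (α−1)/(s−2) = 0.343.
Substituting: 0.35s − 1 = 0.343(s−2) = 0.343s − 0.686, so 0.007s = 0.314 and s = 44.8571.
Then α = 0.35×44.8571 = 15.70 and β = s−α = 29.16.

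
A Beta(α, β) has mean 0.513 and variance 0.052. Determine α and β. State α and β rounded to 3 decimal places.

By moment matching, α+β = μ(1−μ)/σ² − 1 = (0.513·0.487)/0.052 − 1 = 4.8044 − 1 = 3.8044.
Since α/(α+β) = μ, α = 0.513·3.8044 = 1.952 and β = 0.487·3.8044 = 1.853.

α = 1.952, β = 1.853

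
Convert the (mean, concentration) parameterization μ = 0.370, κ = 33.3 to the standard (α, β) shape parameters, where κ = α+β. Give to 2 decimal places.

α = 12.32, β = 20.98

Split κ in proportion μ : (1−μ): α = 0.370·33.3 = 12.32, β = 33.3 − 12.32 = 20.98.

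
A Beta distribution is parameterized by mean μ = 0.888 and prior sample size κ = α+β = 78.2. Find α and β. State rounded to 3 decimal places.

Split κ in proportion μ : (1−μ): α = 0.888·78.2 = 69.442, β = 78.2 − 69.442 = 8.758.

α = 69.442, β = 8.758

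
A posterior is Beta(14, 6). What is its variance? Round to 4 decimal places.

0.0100

μ = 14/20 = 0.700000; Var = μ(1−μ)/(α+β+1) = 0.2100000/21 = 0.0100.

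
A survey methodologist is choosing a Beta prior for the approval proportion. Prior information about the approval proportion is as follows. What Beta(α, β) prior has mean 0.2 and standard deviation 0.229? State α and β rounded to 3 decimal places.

α = 0.410, β = 1.641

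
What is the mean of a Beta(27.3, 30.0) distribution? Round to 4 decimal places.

0.4764

E[X] = α/(α+β) = 27.3/57.3 = 0.4764.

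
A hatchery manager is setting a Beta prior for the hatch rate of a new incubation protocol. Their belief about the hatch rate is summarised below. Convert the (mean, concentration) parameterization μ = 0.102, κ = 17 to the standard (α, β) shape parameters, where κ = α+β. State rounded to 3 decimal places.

α = 1.734, β = 15.266

α = μκ = 0.102×17 = 1.734 and β = (1−μ)κ = 0.898×17 = 15.266.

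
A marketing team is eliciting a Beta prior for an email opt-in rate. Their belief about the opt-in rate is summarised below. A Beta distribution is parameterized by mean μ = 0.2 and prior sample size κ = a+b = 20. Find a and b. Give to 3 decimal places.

a = μκ = 0.2×20 = 4.000 and b = (1−μ)κ = 0.8×20 = 16.000.

a = 4.000, b = 16.000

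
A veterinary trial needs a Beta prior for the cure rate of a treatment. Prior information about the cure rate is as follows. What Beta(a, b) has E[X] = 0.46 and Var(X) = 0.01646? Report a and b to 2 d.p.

Write ν = a+b; then a = μν and Var = μ(1−μ)/(ν+1).
ν = μ(1−μ)/Var − 1 = 0.2484/0.01646 − 1 = 14.0911.
a = 0.46·14.0911 = 6.48, b = 0.54·14.0911 = 7.61.

a = 6.48, b = 7.61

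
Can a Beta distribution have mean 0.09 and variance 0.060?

Yes

A Beta with mean μ has variance μ(1−μ)/(α+β+1) < μ(1−μ).
Here μ(1−μ) = 0.09×0.91 = 0.0819, and 0.060 < 0.0819.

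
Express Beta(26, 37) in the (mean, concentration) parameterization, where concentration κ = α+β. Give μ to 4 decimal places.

μ = 0.4127, κ = 63

κ = α+β = 26+37 = 63; μ = α/κ = 26/63 = 0.4127.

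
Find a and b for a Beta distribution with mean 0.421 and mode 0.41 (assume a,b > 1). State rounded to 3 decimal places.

a = 6.889, b = 9.475

With s = a+b: μ = a/s and mode = (a−1)/(s−2). Eliminating a = μs,
μs − 1 = m(s−2) ⇒ s(μ−m) = 1−2m ⇒ s = 0.18/0.011 = 16.3636.
So a = μs = 6.889, b = (1−μ)s = 9.475.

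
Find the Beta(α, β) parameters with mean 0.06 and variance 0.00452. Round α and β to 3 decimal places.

By moment matching, α+β = μ(1−μ)/σ² − 1 = (0.06·0.94)/0.00452 − 1 = 12.4779 − 1 = 11.4779.
Since α/(α+β) = μ, α = 0.06·11.4779 = 0.689 and β = 0.94·11.4779 = 10.789.

α = 0.689, β = 10.789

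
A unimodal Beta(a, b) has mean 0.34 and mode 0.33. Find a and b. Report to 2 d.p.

With s = a+b: μ = a/s and mode = (a−1)/(s−2). Eliminating a = μs,
μs − 1 = m(s−2) ⇒ s(μ−m) = 1−2m ⇒ s = 0.34/0.01 = 34.0000.
So a = μs = 11.56, b = (1−μ)s = 22.44.

a = 11.56, b = 22.44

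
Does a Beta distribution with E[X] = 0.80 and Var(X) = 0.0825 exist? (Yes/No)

For any Beta, Var(X) < E[X]·(1−E[X]).
Here μ(1−μ) = 0.80×0.20 = 0.1600, and 0.0825 < 0.1600.

Yes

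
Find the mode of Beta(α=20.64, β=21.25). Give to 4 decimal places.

0.4924

With α,β > 1, mode = (α−1)/(α+β−2) = 19.64/39.89 = 0.4924.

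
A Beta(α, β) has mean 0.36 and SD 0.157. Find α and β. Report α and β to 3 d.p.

First σ² = 0.024649. Setting α = μn, β = (1−μ)n with n = α+β,
μ(1−μ)/(n+1) = 0.024649 ⇒ n+1 = 0.2304/0.024649 = 9.3472 ⇒ n = 8.3472.
Hence α = 0.36×8.3472 = 3.005, β = 0.64×8.3472 = 5.342.

α = 3.005, β = 5.342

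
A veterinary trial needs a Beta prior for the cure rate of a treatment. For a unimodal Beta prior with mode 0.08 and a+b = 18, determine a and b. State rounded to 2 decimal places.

a = 2.28, b = 15.72

Since the density peak of Beta(a,b) is at (a−1)/(a+b−2),
a = 1 + 0.08(18−2) = 2.28 and b = 18 − 2.28 = 15.72.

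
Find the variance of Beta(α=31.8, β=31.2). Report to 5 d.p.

μ = 31.8/63.0 = 0.504762; Var = μ(1−μ)/(α+β+1) = 0.2499773/64.0 = 0.00391.

0.00391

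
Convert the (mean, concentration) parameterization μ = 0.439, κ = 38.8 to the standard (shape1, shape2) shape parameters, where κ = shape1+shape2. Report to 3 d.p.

Split κ in proportion μ : (1−μ): shape1 = 0.439·38.8 = 17.033, shape2 = 38.8 − 17.033 = 21.767.

shape1 = 17.033, shape2 = 21.767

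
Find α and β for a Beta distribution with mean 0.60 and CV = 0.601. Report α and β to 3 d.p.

α = 0.507, β = 0.338

Var = (CV·μ)² = (0.601×0.60)² = 0.130032.
α+β = μ(1−μ)/Var − 1 = 0.2400/0.130032 − 1 = 0.8457.
Thus α = 0.60·0.8457 = 0.507 and β = 0.40·0.8457 = 0.338.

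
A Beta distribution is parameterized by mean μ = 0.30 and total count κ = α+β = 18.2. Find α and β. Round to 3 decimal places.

α = 5.460, β = 12.740

Split κ in proportion μ : (1−μ): α = 0.30·18.2 = 5.460, β = 18.2 − 5.460 = 12.740.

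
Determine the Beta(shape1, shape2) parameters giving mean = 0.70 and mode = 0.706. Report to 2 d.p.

shape1 = 48.07, shape2 = 20.60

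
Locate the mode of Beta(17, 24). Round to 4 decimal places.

With α,β > 1, mode = (α−1)/(α+β−2) = 16/39 = 0.4103.

0.4103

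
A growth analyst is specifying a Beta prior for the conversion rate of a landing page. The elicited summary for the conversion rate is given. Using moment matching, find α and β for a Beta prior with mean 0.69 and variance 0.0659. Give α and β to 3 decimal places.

Write ν = α+β; then α = μν and Var = μ(1−μ)/(ν+1).
ν = μ(1−μ)/Var − 1 = 0.2139/0.0659 − 1 = 2.2458.
α = 0.69·2.2458 = 1.550, β = 0.31·2.2458 = 0.696.

α = 1.550, β = 0.696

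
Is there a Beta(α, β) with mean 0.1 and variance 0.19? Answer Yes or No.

No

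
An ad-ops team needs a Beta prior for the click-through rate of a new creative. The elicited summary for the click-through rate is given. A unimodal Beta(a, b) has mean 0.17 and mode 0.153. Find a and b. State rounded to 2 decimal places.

a = 6.94, b = 33.88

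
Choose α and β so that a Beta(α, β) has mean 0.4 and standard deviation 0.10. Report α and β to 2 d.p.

σ² = 0.10² = 0.0100.
With s = α+β, Var = μ(1−μ)/(s+1), so s+1 = (0.4×0.6)/0.0100 = 24.0000 and s = 23.0000.
α = μs = 9.20, β = (1−μ)s = 13.80.

α = 9.20, β = 13.80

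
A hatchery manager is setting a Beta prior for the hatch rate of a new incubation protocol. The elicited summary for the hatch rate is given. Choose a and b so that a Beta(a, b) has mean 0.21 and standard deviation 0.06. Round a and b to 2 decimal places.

a = 9.47, b = 35.62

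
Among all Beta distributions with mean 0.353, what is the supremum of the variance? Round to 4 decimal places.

0.2284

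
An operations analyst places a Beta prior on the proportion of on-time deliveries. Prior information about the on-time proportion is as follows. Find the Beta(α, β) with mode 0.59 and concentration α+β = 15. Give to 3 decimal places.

Since the density peak of Beta(α,β) is at (α−1)/(α+β−2),
α = 1 + 0.59(15−2) = 8.670 and β = 15 − 8.670 = 6.330.

α = 8.670, β = 6.330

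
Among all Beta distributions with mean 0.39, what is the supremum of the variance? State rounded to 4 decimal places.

0.2379

For fixed mean μ the Beta variance is μ(1−μ)/(α+β+1), increasing as α+β decreases.
Its least upper bound (not attained) is μ(1−μ) = 0.39·0.61 = 0.2379.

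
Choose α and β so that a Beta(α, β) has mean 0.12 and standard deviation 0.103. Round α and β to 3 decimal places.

α = 1.074, β = 7.879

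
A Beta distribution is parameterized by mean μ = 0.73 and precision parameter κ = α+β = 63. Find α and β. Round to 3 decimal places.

Split κ in proportion μ : (1−μ): α = 0.73·63 = 45.990, β = 63 − 45.990 = 17.010.

α = 45.990, β = 17.010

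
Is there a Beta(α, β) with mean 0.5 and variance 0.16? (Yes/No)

Yes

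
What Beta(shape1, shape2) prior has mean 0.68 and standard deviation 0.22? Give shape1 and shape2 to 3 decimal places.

Variance = 0.22² = 0.0484. The moment-matching identity shape1+shape2 = μ(1−μ)/Var − 1 gives
shape1+shape2 = 0.2176/0.0484 − 1 = 3.4959, so shape1 = μ·3.4959 = 2.377 and shape2 = (1−μ)·3.4959 = 1.119.

shape1 = 2.377, shape2 = 1.119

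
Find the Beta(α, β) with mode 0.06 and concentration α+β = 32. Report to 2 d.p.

α = 2.80, β = 29.20

Mode = (α−1)/(κ−2) with κ = α+β, so α−1 = 0.06·30 = 1.80.
α = 2.80; β = κ − α = 29.20.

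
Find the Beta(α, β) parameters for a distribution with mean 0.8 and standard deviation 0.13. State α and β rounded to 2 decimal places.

α = 6.77, β = 1.69

First σ² = 0.0169. Setting α = μn, β = (1−μ)n with n = α+β,
μ(1−μ)/(n+1) = 0.0169 ⇒ n+1 = 0.16/0.0169 = 9.4675 ⇒ n = 8.4675.
Hence α = 0.8×8.4675 = 6.77, β = 0.2×8.4675 = 1.69.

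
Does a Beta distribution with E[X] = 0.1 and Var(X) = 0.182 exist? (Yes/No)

For any Beta, Var(X) < E[X]·(1−E[X]).
Here μ(1−μ) = 0.1×0.9 = 0.09, and 0.182 ≥ 0.09.

No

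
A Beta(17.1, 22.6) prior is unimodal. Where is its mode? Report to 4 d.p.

With α,β > 1, mode = (α−1)/(α+β−2) = 16.1/37.7 = 0.4271.

0.4271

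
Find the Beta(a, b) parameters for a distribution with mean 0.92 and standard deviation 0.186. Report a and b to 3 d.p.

a = 1.037, b = 0.090

σ² = 0.186² = 0.034596.
With s = a+b, Var = μ(1−μ)/(s+1), so s+1 = (0.92×0.08)/0.034596 = 2.1274 and s = 1.1274.
a = μs = 1.037, b = (1−μ)s = 0.090.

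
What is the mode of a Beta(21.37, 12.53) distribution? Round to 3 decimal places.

With α,β > 1, mode = (α−1)/(α+β−2) = 20.37/31.90 = 0.639.

0.639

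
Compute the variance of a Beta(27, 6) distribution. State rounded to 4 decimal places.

0.0044

Var = αβ/[(α+β)²(α+β+1)] = (27×6)/(33²×34) = 162/37026 = 0.0044.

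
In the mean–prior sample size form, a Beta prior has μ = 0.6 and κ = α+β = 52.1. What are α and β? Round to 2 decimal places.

α = 31.26, β = 20.84

α = μκ = 0.6×52.1 = 31.26 and β = (1−μ)κ = 0.4×52.1 = 20.84.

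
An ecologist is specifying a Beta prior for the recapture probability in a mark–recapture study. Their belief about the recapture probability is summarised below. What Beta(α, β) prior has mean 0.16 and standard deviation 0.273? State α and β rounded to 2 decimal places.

α = 0.13, β = 0.67

σ² = 0.273² = 0.074529.
With s = α+β, Var = μ(1−μ)/(s+1), so s+1 = (0.16×0.84)/0.074529 = 1.8033 and s = 0.8033.
α = μs = 0.13, β = (1−μ)s = 0.67.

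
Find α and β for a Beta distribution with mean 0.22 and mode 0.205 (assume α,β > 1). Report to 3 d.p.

With s = α+β: μ = α/s and mode = (α−1)/(s−2). Eliminating α = μs,
μs − 1 = m(s−2) ⇒ s(μ−m) = 1−2m ⇒ s = 0.590/0.015 = 39.3333.
So α = μs = 8.653, β = (1−μ)s = 30.680.

α = 8.653, β = 30.680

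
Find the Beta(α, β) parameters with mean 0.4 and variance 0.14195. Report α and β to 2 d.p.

α = 0.28, β = 0.41

Write ν = α+β; then α = μν and Var = μ(1−μ)/(ν+1).
ν = μ(1−μ)/Var − 1 = 0.24/0.14195 − 1 = 0.6907.
α = 0.4·0.6907 = 0.28, β = 0.6·0.6907 = 0.41.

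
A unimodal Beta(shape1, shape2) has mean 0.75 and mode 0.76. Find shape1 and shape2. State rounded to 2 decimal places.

Let s = shape1+shape2. Mean gives shape1 = μs = 0.75s; mode gives (shape1−1)/(s−2) = 0.76.
Substituting: 0.75s − 1 = 0.76(s−2) = 0.76s − 1.52, so -0.01s = -0.52 and s = 52.0000.
Then shape1 = 0.75×52.0000 = 39.00 and shape2 = s−shape1 = 13.00.

shape1 = 39.00, shape2 = 13.00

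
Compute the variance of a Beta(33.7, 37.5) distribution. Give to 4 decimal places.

α+β = 71.2 and αβ = 1263.75, so Var = αβ/[(α+β)²(α+β+1)] = 1263.75/366013.568 = 0.0035.

0.0035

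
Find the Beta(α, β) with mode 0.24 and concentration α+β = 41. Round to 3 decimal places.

α = 10.360, β = 30.640

Mode = (α−1)/(κ−2) with κ = α+β, so α−1 = 0.24·39 = 9.360.
α = 10.360; β = κ − α = 30.640.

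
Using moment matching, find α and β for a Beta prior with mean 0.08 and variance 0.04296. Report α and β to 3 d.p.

α = 0.057, β = 0.656

Let s = α+β. The Beta variance is μ(1−μ)/(s+1).
So s+1 = μ(1−μ)/σ² = (0.08×0.92)/0.04296 = 0.0736/0.04296 = 1.7132, giving s = 0.7132.
Then α = μs = 0.08×0.7132 = 0.057 and β = (1−μ)s = 0.92×0.7132 = 0.656.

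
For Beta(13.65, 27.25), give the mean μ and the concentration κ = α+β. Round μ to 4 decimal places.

κ = α+β = 13.65+27.25 = 40.90; μ = α/κ = 13.65/40.90 = 0.3337.

μ = 0.3337, κ = 40.90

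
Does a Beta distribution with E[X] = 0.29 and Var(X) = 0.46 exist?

A Beta with mean μ has variance μ(1−μ)/(α+β+1) < μ(1−μ).
Here μ(1−μ) = 0.29×0.71 = 0.2059, and 0.46 ≥ 0.2059.

No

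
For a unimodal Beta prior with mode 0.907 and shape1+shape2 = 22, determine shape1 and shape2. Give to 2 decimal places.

shape1 = 19.14, shape2 = 2.86

Mode = (shape1−1)/(κ−2) with κ = shape1+shape2, so shape1−1 = 0.907·20 = 18.14.
shape1 = 19.14; shape2 = κ − shape1 = 2.86.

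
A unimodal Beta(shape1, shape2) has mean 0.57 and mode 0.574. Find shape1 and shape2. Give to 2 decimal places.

With s = shape1+shape2: μ = shape1/s and mode = (shape1−1)/(s−2). Eliminating shape1 = μs,
μs − 1 = m(s−2) ⇒ s(μ−m) = 1−2m ⇒ s = -0.148/-0.004 = 37.0000.
So shape1 = μs = 21.09, shape2 = (1−μ)s = 15.91.

shape1 = 21.09, shape2 = 15.91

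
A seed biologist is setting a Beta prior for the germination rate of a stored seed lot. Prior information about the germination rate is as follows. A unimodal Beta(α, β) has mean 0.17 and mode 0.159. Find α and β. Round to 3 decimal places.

Let s = α+β. Mean gives α = μs = 0.17s; mode gives (α−1)/(s−2) = 0.159.
Substituting: 0.17s − 1 = 0.159(s−2) = 0.159s − 0.318, so 0.011s = 0.682 and s = 62.0000.
Then α = 0.17×62.0000 = 10.540 and β = s−α = 51.460.

α = 10.540, β = 51.460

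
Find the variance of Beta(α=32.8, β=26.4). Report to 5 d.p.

μ = 32.8/59.2 = 0.554054; Var = μ(1−μ)/(α+β+1) = 0.2470782/60.2 = 0.00410.

0.00410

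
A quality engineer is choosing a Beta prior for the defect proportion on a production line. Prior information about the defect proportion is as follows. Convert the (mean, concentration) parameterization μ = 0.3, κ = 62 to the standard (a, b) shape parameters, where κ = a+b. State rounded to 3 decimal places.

Split κ in proportion μ : (1−μ): a = 0.3·62 = 18.600, b = 62 − 18.600 = 43.400.

a = 18.600, b = 43.400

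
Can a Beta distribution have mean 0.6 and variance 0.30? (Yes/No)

For any Beta, Var(X) < E[X]·(1−E[X]).
Here μ(1−μ) = 0.6×0.4 = 0.24, and 0.30 ≥ 0.24.

No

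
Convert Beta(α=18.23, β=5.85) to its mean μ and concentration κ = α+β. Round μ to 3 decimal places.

κ = α+β = 18.23+5.85 = 24.08; μ = α/κ = 18.23/24.08 = 0.757.

μ = 0.757, κ = 24.08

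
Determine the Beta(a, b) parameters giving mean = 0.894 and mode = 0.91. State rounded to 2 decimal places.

Let s = a+b. Mean gives a = μs = 0.894s; mode gives (a−1)/(s−2) = 0.91.
Substituting: 0.894s − 1 = 0.91(s−2) = 0.91s − 1.82, so -0.016s = -0.82 and s = 51.2500.
Then a = 0.894×51.2500 = 45.82 and b = s−a = 5.43.

a = 45.82, b = 5.43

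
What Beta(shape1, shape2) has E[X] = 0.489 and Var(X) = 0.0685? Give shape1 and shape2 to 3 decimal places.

shape1 = 1.295, shape2 = 1.353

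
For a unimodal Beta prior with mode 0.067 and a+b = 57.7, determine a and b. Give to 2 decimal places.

a = 4.73, b = 52.97

Mode = (a−1)/(κ−2) with κ = a+b, so a−1 = 0.067·55.7 = 3.73.
a = 4.73; b = κ − a = 52.97.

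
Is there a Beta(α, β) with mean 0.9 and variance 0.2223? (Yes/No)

No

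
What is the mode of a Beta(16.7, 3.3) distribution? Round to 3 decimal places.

0.872

The density x^(α−1)(1−x)^(β−1) is maximised at (α−1)/(α+β−2) = 15.7/18.0 = 0.872.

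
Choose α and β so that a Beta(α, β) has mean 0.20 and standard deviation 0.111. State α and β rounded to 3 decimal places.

Variance = 0.111² = 0.012321. The moment-matching identity α+β = μ(1−μ)/Var − 1 gives
α+β = 0.1600/0.012321 − 1 = 11.9860, so α = μ·11.9860 = 2.397 and β = (1−μ)·11.9860 = 9.589.

α = 2.397, β = 9.589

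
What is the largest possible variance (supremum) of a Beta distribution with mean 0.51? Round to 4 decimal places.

For fixed mean μ the Beta variance is μ(1−μ)/(α+β+1), increasing as α+β decreases.
Its least upper bound (not attained) is μ(1−μ) = 0.51·0.49 = 0.2499.

0.2499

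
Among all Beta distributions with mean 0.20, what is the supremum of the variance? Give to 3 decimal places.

0.160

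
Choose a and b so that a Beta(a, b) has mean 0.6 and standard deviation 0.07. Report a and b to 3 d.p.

a = 28.788, b = 19.192

Variance = 0.07² = 0.0049. The moment-matching identity a+b = μ(1−μ)/Var − 1 gives
a+b = 0.24/0.0049 − 1 = 47.9796, so a = μ·47.9796 = 28.788 and b = (1−μ)·47.9796 = 19.192.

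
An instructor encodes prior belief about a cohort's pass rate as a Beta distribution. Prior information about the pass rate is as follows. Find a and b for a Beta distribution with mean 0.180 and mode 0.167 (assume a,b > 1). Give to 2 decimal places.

a = 9.22, b = 42.01

With s = a+b: μ = a/s and mode = (a−1)/(s−2). Eliminating a = μs,
μs − 1 = m(s−2) ⇒ s(μ−m) = 1−2m ⇒ s = 0.666/0.013 = 51.2308.
So a = μs = 9.22, b = (1−μ)s = 42.01.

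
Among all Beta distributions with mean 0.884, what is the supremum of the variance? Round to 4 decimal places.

0.1025

For fixed mean μ the Beta variance is μ(1−μ)/(α+β+1), increasing as α+β decreases.
Its least upper bound (not attained) is μ(1−μ) = 0.884·0.116 = 0.1025.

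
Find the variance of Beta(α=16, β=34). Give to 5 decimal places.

0.00427

Var = αβ/[(α+β)²(α+β+1)] = (16×34)/(50²×51) = 544/127500 = 0.00427.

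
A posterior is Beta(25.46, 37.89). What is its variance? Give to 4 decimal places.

0.0037

α+β = 63.35 and αβ = 964.6794, so Var = αβ/[(α+β)²(α+β+1)] = 964.6794/258250.867875 = 0.0037.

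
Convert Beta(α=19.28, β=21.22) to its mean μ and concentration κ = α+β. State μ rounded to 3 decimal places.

μ = 0.476, κ = 40.50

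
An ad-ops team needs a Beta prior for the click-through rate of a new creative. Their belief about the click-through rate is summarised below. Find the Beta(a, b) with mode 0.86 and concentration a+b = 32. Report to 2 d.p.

a = 26.80, b = 5.20

For a,b>1 the mode is (a−1)/(a+b−2), so a = mode·(κ−2)+1 = 0.86×30+1 = 26.80.
And b = (1−mode)·(κ−2)+1 = 0.14×30+1 = 5.20.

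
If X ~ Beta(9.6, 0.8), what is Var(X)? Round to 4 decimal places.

0.0062

μ = 9.6/10.4 = 0.923077; Var = μ(1−μ)/(α+β+1) = 0.0710059/11.4 = 0.0062.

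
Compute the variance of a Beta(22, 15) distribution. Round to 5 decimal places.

0.00634

μ = 22/37 = 0.594595; Var = μ(1−μ)/(α+β+1) = 0.2410519/38 = 0.00634.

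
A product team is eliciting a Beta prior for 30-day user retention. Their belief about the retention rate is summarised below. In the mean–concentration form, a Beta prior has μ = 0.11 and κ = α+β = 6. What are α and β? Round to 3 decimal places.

α = μκ = 0.11×6 = 0.660 and β = (1−μ)κ = 0.89×6 = 5.340.

α = 0.660, β = 5.340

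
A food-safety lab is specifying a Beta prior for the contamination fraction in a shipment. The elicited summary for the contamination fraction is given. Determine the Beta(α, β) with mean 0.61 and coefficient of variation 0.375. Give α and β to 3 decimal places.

Var = (CV·μ)² = (0.375×0.61)² = 0.052327.
α+β = μ(1−μ)/Var − 1 = 0.2379/0.052327 − 1 = 3.5464.
Thus α = 0.61·3.5464 = 2.163 and β = 0.39·3.5464 = 1.383.

α = 2.163, β = 1.383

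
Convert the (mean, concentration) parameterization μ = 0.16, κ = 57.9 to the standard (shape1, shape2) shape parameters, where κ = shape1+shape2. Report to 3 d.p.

shape1 = μκ = 0.16×57.9 = 9.264 and shape2 = (1−μ)κ = 0.84×57.9 = 48.636.

shape1 = 9.264, shape2 = 48.636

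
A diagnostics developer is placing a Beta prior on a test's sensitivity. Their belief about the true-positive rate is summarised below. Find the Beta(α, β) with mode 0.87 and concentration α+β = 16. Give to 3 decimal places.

α = 13.180, β = 2.820

Since the density peak of Beta(α,β) is at (α−1)/(α+β−2),
α = 1 + 0.87(16−2) = 13.180 and β = 16 − 13.180 = 2.820.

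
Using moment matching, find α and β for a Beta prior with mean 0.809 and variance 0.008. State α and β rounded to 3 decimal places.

Let s = α+β. The Beta variance is μ(1−μ)/(s+1).
So s+1 = μ(1−μ)/σ² = (0.809×0.191)/0.008 = 0.154519/0.008 = 19.3149, giving s = 18.3149.
Then α = μs = 0.809×18.3149 = 14.817 and β = (1−μ)s = 0.191×18.3149 = 3.498.

α = 14.817, β = 3.498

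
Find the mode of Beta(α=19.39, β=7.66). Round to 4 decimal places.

The density x^(α−1)(1−x)^(β−1) is maximised at (α−1)/(α+β−2) = 18.39/25.05 = 0.7341.

0.7341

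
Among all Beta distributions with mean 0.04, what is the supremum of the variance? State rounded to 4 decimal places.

0.0384

Var = μ(1−μ)/(α+β+1), which approaches μ(1−μ) as α+β → 0.
So the supremum is μ(1−μ) = 0.04×0.96 = 0.0384.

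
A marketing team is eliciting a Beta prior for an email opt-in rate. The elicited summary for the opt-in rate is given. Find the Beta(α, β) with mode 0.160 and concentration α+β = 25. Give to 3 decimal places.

α = 4.680, β = 20.320

Mode = (α−1)/(κ−2) with κ = α+β, so α−1 = 0.160·23 = 3.680.
α = 4.680; β = κ − α = 20.320.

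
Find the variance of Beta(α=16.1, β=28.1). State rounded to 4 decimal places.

α+β = 44.2 and αβ = 452.41, so Var = αβ/[(α+β)²(α+β+1)] = 452.41/88304.528 = 0.0051.

0.0051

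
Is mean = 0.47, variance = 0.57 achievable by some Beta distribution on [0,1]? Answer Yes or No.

The Beta variance bound is σ² < μ(1−μ).
Here μ(1−μ) = 0.47×0.53 = 0.2491, and 0.57 ≥ 0.2491.

No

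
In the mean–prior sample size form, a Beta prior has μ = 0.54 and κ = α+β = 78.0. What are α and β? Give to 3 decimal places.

Split κ in proportion μ : (1−μ): α = 0.54·78.0 = 42.120, β = 78.0 − 42.120 = 35.880.

α = 42.120, β = 35.880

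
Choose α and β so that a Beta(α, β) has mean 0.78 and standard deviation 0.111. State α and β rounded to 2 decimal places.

α = 10.08, β = 2.84

σ² = 0.111² = 0.012321.
With s = α+β, Var = μ(1−μ)/(s+1), so s+1 = (0.78×0.22)/0.012321 = 13.9274 and s = 12.9274.
α = μs = 10.08, β = (1−μ)s = 2.84.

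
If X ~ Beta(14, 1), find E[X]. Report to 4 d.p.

0.9333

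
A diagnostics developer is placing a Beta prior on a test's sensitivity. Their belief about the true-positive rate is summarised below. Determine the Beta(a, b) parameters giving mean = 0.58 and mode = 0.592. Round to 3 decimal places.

a = 8.893, b = 6.440

Let s = a+b. Mean gives a = μs = 0.58s; mode gives (a−1)/(s−2) = 0.592.
Substituting: 0.58s − 1 = 0.592(s−2) = 0.592s − 1.184, so -0.012s = -0.184 and s = 15.3333.
Then a = 0.58×15.3333 = 8.893 and b = s−a = 6.440.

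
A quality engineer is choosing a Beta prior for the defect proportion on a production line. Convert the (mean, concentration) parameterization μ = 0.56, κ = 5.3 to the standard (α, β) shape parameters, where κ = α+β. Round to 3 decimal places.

α = 2.968, β = 2.332

Split κ in proportion μ : (1−μ): α = 0.56·5.3 = 2.968, β = 5.3 − 2.968 = 2.332.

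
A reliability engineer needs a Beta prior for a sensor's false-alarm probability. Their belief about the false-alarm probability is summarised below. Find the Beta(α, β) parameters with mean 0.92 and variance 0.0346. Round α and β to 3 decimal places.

By moment matching, α+β = μ(1−μ)/σ² − 1 = (0.92·0.08)/0.0346 − 1 = 2.1272 − 1 = 1.1272.
Since α/(α+β) = μ, α = 0.92·1.1272 = 1.037 and β = 0.08·1.1272 = 0.090.

α = 1.037, β = 0.090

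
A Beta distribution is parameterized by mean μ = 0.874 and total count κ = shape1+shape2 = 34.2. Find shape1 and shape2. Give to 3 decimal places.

shape1 = 29.891, shape2 = 4.309

Split κ in proportion μ : (1−μ): shape1 = 0.874·34.2 = 29.891, shape2 = 34.2 − 29.891 = 4.309.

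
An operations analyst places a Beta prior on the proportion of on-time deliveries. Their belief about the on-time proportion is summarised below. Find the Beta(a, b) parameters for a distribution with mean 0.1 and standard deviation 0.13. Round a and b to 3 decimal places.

a = 0.433, b = 3.893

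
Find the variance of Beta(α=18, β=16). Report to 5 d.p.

μ = 18/34 = 0.529412; Var = μ(1−μ)/(α+β+1) = 0.2491349/35 = 0.00712.

0.00712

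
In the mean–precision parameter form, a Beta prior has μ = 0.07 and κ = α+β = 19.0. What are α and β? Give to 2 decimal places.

Split κ in proportion μ : (1−μ): α = 0.07·19.0 = 1.33, β = 19.0 − 1.33 = 17.67.

α = 1.33, β = 17.67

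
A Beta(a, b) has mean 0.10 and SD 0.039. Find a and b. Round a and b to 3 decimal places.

a = 5.817, b = 52.354

First σ² = 0.001521. Setting a = μn, b = (1−μ)n with n = a+b,
μ(1−μ)/(n+1) = 0.001521 ⇒ n+1 = 0.0900/0.001521 = 59.1716 ⇒ n = 58.1716.
Hence a = 0.10×58.1716 = 5.817, b = 0.90×58.1716 = 52.354.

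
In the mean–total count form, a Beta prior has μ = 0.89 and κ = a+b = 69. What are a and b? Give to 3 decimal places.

a = 61.410, b = 7.590

Split κ in proportion μ : (1−μ): a = 0.89·69 = 61.410, b = 69 − 61.410 = 7.590.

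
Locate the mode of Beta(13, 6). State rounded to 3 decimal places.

0.706

With α,β > 1, mode = (α−1)/(α+β−2) = 12/17 = 0.706.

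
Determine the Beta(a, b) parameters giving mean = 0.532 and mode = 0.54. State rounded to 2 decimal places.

Let s = a+b. Mean gives a = μs = 0.532s; mode gives (a−1)/(s−2) = 0.54.
Substituting: 0.532s − 1 = 0.54(s−2) = 0.54s − 1.08, so -0.008s = -0.08 and s = 10.0000.
Then a = 0.532×10.0000 = 5.32 and b = s−a = 4.68.

a = 5.32, b = 4.68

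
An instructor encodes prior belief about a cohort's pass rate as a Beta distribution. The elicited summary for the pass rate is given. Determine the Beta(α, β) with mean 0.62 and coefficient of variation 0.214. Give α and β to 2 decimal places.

Var = (CV·μ)² = (0.214×0.62)² = 0.017604.
α+β = μ(1−μ)/Var − 1 = 0.2356/0.017604 − 1 = 12.3833.
Thus α = 0.62·12.3833 = 7.68 and β = 0.38·12.3833 = 4.71.

α = 7.68, β = 4.71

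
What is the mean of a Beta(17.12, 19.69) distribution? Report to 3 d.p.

E[X] = α/(α+β) = 17.12/36.81 = 0.465.

0.465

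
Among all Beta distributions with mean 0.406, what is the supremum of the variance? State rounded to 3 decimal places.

0.241

For fixed mean μ the Beta variance is μ(1−μ)/(α+β+1), increasing as α+β decreases.
Its least upper bound (not attained) is μ(1−μ) = 0.406·0.594 = 0.241.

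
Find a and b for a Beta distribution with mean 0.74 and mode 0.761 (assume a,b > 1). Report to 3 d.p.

a = 18.394, b = 6.463

With s = a+b: μ = a/s and mode = (a−1)/(s−2). Eliminating a = μs,
μs − 1 = m(s−2) ⇒ s(μ−m) = 1−2m ⇒ s = -0.522/-0.021 = 24.8571.
So a = μs = 18.394, b = (1−μ)s = 6.463.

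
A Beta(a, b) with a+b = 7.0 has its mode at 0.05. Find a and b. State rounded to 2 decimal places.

For a,b>1 the mode is (a−1)/(a+b−2), so a = mode·(κ−2)+1 = 0.05×5.0+1 = 1.25.
And b = (1−mode)·(κ−2)+1 = 0.95×5.0+1 = 5.75.

a = 1.25, b = 5.75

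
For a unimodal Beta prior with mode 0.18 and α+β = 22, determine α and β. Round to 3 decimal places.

Since the density peak of Beta(α,β) is at (α−1)/(α+β−2),
α = 1 + 0.18(22−2) = 4.600 and β = 22 − 4.600 = 17.400.

α = 4.600, β = 17.400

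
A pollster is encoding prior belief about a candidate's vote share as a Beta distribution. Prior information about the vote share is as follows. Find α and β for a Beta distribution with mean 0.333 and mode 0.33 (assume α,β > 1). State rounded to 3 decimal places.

With s = α+β: μ = α/s and mode = (α−1)/(s−2). Eliminating α = μs,
μs − 1 = m(s−2) ⇒ s(μ−m) = 1−2m ⇒ s = 0.34/0.003 = 113.3333.
So α = μs = 37.740, β = (1−μ)s = 75.593.

α = 37.740, β = 75.593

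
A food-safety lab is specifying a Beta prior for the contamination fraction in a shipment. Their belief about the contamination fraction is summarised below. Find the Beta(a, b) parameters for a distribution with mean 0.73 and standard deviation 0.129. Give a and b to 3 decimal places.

Variance = 0.129² = 0.016641. The moment-matching identity a+b = μ(1−μ)/Var − 1 gives
a+b = 0.1971/0.016641 − 1 = 10.8442, so a = μ·10.8442 = 7.916 and b = (1−μ)·10.8442 = 2.928.

a = 7.916, b = 2.928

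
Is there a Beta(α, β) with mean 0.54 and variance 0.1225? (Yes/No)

Yes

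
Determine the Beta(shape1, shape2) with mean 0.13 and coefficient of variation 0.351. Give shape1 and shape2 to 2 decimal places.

Var = (CV·μ)² = (0.351×0.13)² = 0.002082.
shape1+shape2 = μ(1−μ)/Var − 1 = 0.1131/0.002082 − 1 = 53.3202.
Thus shape1 = 0.13·53.3202 = 6.93 and shape2 = 0.87·53.3202 = 46.39.

shape1 = 6.93, shape2 = 46.39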